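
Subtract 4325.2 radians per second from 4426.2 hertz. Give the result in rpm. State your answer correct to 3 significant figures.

4426.2 Hz = 265572 rpm and 4325.2 rad/s = 41302.6 rpm.
265572 − 41302.6 ≈ 224000 rpm.

224000 revolutions per minute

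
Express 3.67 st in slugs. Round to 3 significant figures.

1.60 slug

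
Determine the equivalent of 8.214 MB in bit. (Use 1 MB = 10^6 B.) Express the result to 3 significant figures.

1 megabyte = 8.00000 × 10^6 bit.
Thus 8.214 × 8.00000 × 10^6 ≈ 6.57 × 10^7 bit.

6.57 × 10^7 bits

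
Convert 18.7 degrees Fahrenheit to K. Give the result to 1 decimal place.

265.8 kelvins

K = (°F + 459.67) × 5/9.
Applying the formula gives 265.8 K.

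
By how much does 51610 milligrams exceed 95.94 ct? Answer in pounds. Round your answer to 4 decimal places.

51610 mg = 0.113781 lb and 95.94 ct = 0.0423023 lb.
0.113781 − 0.0423023 ≈ 0.0715 lb.

0.0715 pounds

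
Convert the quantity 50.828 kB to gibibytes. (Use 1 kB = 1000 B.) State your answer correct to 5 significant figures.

4.7337e-5 GiB

1 kilobyte = 9.31323e-7 gibibytes.
So 50.828 × 9.31323e-7 ≈ 4.7337e-5 GiB.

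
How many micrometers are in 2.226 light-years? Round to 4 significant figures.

1 light-year = 9.46073 × 10^21 μm.
Thus 2.226 × 9.46073 × 10^21 ≈ 2.106 × 10^22 μm.

2.106 × 10^22 μm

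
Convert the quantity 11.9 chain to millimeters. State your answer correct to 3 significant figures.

1 chain = 20116.8 millimeters.
Thus 11.9 × 20116.8 ≈ 239000 mm.

239000 millimeters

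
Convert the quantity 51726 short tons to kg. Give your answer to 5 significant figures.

4.6925e+7 kg

1 short ton = 907.185 kilograms.
So 51726 × 907.185 ≈ 4.6925e+7 kg.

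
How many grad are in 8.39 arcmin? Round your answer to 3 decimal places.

0.155 grad

1 arcmin = 0.0185185 gradians.
So 8.39 × 0.0185185 ≈ 0.155 grad.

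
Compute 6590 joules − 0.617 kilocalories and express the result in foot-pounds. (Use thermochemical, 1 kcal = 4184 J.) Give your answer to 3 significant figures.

6590 J = 4860.53 ft·lbf and 0.617 kcal = 1904.04 ft·lbf.
4860.53 − 1904.04 ≈ 2960 ft·lbf.

2960 ft·lbf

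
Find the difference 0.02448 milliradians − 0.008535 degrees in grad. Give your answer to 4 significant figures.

0.02448 mrad = 0.00155845 grad and 0.008535 ° = 0.00948333 grad.
0.00155845 − 0.00948333 ≈ -0.007925 grad.

-0.007925 gradians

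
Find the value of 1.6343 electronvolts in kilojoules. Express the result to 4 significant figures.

1 electronvolt = 1.60218 × 10^-22 kJ.
Thus 1.6343 × 1.60218 × 10^-22 ≈ 2.618 × 10^-22 kJ.

2.618 × 10^-22 kilojoules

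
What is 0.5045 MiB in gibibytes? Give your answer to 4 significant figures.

0.0004927 gibibytes

1 mebibyte = 0.0009765625 GiB.
So 0.5045 × 0.0009765625 ≈ 0.0004927 GiB.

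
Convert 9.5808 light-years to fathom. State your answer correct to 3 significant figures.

1 ly = 5.17319e+15 fathoms.
Then 9.5808 × 5.17319e+15 ≈ 4.96e+16 fathom.

4.96e+16 fathoms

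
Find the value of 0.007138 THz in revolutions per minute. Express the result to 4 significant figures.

4.283 × 10^11 rpm

1 terahertz = 6.00000 × 10^13 rpm.
Then 0.007138 × 6.00000 × 10^13 ≈ 4.283 × 10^11 rpm.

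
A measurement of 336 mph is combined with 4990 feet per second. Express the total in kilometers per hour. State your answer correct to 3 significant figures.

336 mph = 540.740 km/h and 4990 ft/s = 5475.43 km/h.
540.740 + 5475.43 ≈ 6020 km/h.

6020 km/h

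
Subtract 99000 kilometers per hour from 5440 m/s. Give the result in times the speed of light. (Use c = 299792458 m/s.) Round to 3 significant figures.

5440 m/s = 1.81459e-5 c and 99000 km/h = 9.17301e-5 c.
1.81459e-5 − 9.17301e-5 ≈ -7.36e-5 c.

-7.36e-5 times the speed of light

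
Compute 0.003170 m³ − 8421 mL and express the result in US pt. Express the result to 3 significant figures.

-11.1 US pints

0.003170 m³ = 6.69940 US pt and 8421 mL = 17.7967 US pt.
6.69940 − 17.7967 ≈ -11.1 US pt.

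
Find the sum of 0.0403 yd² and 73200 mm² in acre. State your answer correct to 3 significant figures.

2.64 × 10^-5 acre

0.0403 yd² = 8.32645 × 10^-6 acre and 73200 mm² = 1.80881 × 10^-5 acre.
8.32645 × 10^-6 + 1.80881 × 10^-5 ≈ 2.64 × 10^-5 acre.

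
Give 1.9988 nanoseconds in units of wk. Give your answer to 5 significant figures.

1 nanosecond = 1.65344e-15 weeks.
Thus 1.9988 × 1.65344e-15 ≈ 3.3049e-15 wk.

3.3049e-15 wk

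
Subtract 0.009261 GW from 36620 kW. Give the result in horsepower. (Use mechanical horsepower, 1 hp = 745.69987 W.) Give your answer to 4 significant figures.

36620 kW = 49108.2 hp and 0.009261 GW = 12419.2 hp.
49108.2 − 12419.2 ≈ 36690 hp.

36690 hp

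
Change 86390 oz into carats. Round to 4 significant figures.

1 oz = 141.748 carats.
Then 86390 × 141.748 ≈ 1.225 × 10^7 ct.

1.225 × 10^7 ct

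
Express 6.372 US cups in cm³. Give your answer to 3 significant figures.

1510 cubic centimeters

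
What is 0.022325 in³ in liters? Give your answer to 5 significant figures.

1 cubic inch = 0.0163871 L.
0.022325 × 0.0163871 ≈ 0.00036584 L.

0.00036584 L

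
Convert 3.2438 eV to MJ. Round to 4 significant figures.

1 eV = 1.60218 × 10^-25 MJ.
Thus 3.2438 × 1.60218 × 10^-25 ≈ 5.197 × 10^-25 MJ.

5.197 × 10^-25 megajoules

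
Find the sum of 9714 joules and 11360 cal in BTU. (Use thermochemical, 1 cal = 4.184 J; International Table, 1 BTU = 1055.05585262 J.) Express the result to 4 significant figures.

54.26 BTU

9714 J = 9.20710 BTU and 11360 cal = 45.0500 BTU.
9.20710 + 45.0500 ≈ 54.26 BTU.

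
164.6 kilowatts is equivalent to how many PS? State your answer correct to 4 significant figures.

1 kW = 1.35962 metric horsepower.
164.6 × 1.35962 ≈ 223.8 PS.

223.8 PS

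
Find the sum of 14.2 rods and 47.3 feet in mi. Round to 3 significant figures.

0.0533 mi

14.2 rod = 0.0443750 mi and 47.3 ft = 0.00895833 mi.
0.0443750 + 0.00895833 ≈ 0.0533 mi.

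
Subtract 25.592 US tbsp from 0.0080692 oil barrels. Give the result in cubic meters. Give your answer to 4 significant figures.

0.0080692 bbl = 0.00128290 m³ and 25.592 US tbsp = 0.000378423 m³.
0.00128290 − 0.000378423 ≈ 0.0009045 m³.

0.0009045 m³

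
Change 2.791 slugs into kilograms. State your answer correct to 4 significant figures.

1 slug = 14.5939 kg.
2.791 × 14.5939 ≈ 40.73 kg.

40.73 kg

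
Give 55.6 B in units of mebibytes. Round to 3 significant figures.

5.30 × 10^-5 MiB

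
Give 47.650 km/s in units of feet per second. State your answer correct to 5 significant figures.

1 km/s = 3280.84 ft/s.
47.650 × 3280.84 ≈ 156330 ft/s.

156330 ft/s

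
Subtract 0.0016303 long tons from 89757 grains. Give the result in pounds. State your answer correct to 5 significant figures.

89757 gr = 12.82243 lb and 0.0016303 long ton = 3.651872 lb.
12.82243 − 3.651872 ≈ 9.1706 lb.

9.1706 lb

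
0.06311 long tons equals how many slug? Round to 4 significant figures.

1 long ton = 69.6213 slug.
Then 0.06311 × 69.6213 ≈ 4.394 slug.

4.394 slug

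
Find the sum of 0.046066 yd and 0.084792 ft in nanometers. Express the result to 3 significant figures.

6.80e+7 nm

0.046066 yd = 4.21228e+7 nm and 0.084792 ft = 2.58446e+7 nm.
4.21228e+7 + 2.58446e+7 ≈ 6.80e+7 nm.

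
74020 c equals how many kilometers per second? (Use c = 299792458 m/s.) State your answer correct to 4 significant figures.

1 c = 299792 kilometers per second.
So 74020 × 299792 ≈ 2.219e+10 km/s.

2.219e+10 kilometers per second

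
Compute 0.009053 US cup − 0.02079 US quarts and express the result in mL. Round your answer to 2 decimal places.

-17.53 mL

0.009053 US cup = 2.14183 mL and 0.02079 US qt = 19.6747 mL.
2.14183 − 19.6747 ≈ -17.53 mL.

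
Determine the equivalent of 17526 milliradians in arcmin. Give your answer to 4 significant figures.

1 mrad = 3.43775 arcmin.
So 17526 × 3.43775 ≈ 60250 arcmin.

60250 arcmin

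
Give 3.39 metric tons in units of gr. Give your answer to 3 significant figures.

1 t = 1.54324 × 10^7 gr.
Thus 3.39 × 1.54324 × 10^7 ≈ 5.23 × 10^7 gr.

5.23 × 10^7 gr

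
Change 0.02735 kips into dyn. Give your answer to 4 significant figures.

1 kip = 4.44822 × 10^8 dyn.
Then 0.02735 × 4.44822 × 10^8 ≈ 1.217 × 10^7 dyn.

1.217 × 10^7 dynes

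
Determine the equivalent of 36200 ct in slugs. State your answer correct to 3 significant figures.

0.496 slug

1 carat = 1.37044 × 10^-5 slugs.
Then 36200 × 1.37044 × 10^-5 ≈ 0.496 slug.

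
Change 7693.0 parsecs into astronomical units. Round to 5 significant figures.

1.5868e+9 au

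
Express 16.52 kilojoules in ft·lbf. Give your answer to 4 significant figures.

12180 foot-pounds

1 kilojoule = 737.562 foot-pounds.
16.52 × 737.562 ≈ 12180 ft·lbf.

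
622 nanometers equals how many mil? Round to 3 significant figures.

1 nm = 3.93701 × 10^-5 mil.
Thus 622 × 3.93701 × 10^-5 ≈ 0.0245 mil.

0.0245 mil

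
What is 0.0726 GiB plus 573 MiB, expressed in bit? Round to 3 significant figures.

5.43e+9 bits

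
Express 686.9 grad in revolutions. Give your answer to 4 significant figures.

1 grad = 0.00250000 revolutions.
686.9 × 0.00250000 ≈ 1.717 rev.

1.717 rev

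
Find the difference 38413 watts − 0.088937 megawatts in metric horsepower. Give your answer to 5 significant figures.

-68.694 metric horsepower

38413 W = 52.2271 PS and 0.088937 MW = 120.921 PS.
52.2271 − 120.921 ≈ -68.694 PS.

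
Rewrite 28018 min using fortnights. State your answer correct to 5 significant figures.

1 minute = 4.96032e-5 fortnights.
Then 28018 × 4.96032e-5 ≈ 1.3898 fortnight.

1.3898 fortnights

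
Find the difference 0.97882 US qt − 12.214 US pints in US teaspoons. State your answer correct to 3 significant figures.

-985 US teaspoons

0.97882 US qt = 187.933 US tsp and 12.214 US pt = 1172.54 US tsp.
187.933 − 1172.54 ≈ -985 US tsp.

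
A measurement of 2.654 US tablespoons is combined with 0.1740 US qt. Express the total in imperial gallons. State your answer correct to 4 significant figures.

0.04485 imp gal

2.654 US tbsp = 0.00863249 imp gal and 0.1740 US qt = 0.0362213 imp gal.
0.00863249 + 0.0362213 ≈ 0.04485 imp gal.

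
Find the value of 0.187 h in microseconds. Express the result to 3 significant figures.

1 hour = 3.60000e+9 μs.
Then 0.187 × 3.60000e+9 ≈ 6.73e+8 μs.

6.73e+8 microseconds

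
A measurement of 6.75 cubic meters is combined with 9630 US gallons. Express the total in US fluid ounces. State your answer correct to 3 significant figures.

6.75 m³ = 228245 US fl oz and 9630 US gal = 1.23264e+6 US fl oz.
228245 + 1.23264e+6 ≈ 1.46e+6 US fl oz.

1.46e+6 US fluid ounces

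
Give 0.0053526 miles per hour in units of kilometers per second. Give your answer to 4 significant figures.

2.393e-6 km/s

1 mph = 0.000447040 kilometers per second.
0.0053526 × 0.000447040 ≈ 2.393e-6 km/s.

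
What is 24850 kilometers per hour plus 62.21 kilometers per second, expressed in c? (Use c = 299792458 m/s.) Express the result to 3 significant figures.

0.000231 times the speed of light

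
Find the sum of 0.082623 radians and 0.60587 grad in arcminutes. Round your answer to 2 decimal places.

0.082623 rad = 284.037 arcmin and 0.60587 grad = 32.7170 arcmin.
284.037 + 32.7170 ≈ 316.75 arcmin.

316.75 arcminutes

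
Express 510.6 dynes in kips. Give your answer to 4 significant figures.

1.148e-6 kip

1 dyne = 2.24809e-9 kips.
Thus 510.6 × 2.24809e-9 ≈ 1.148e-6 kip.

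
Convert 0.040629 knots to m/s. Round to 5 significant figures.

0.020901 meters per second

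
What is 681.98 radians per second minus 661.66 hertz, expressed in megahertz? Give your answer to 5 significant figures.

-0.00055312 megahertz

681.98 rad/s = 0.000108540 MHz and 661.66 Hz = 0.000661660 MHz.
0.000108540 − 0.000661660 ≈ -0.00055312 MHz.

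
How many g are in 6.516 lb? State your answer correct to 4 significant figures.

1 lb = 453.592 grams.
6.516 × 453.592 ≈ 2956 g.

2956 grams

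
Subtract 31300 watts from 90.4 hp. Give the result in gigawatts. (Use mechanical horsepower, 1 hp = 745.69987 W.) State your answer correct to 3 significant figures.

3.61 × 10^-5 GW

90.4 hp = 6.74113 × 10^-5 GW and 31300 W = 3.13000 × 10^-5 GW.
6.74113 × 10^-5 − 3.13000 × 10^-5 ≈ 3.61 × 10^-5 GW.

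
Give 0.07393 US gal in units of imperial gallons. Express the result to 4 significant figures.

0.06156 imp gal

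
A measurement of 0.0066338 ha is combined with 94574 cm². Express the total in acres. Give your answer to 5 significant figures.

0.018729 acre

0.0066338 ha = 0.0163925 acre and 94574 cm² = 0.00233697 acre.
0.0163925 + 0.00233697 ≈ 0.018729 acre.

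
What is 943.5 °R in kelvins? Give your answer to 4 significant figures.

°R = K × 9/5.
Applying the formula gives 524.2 K.

524.2 K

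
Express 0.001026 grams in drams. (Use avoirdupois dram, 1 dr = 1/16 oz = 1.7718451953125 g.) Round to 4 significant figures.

0.0005791 dr

1 gram = 0.564383 drams.
Then 0.001026 × 0.564383 ≈ 0.0005791 dr.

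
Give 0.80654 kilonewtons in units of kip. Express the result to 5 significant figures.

0.18132 kip

1 kN = 0.224809 kip.
So 0.80654 × 0.224809 ≈ 0.18132 kip.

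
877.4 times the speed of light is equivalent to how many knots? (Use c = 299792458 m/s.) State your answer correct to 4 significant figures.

5.113e+11 kn

1 speed of light = 5.82750e+8 kn.
Then 877.4 × 5.82750e+8 ≈ 5.113e+11 kn.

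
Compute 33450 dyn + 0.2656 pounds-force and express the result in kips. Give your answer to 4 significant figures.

0.0003408 kips

33450 dyn = 7.51986e-5 kip and 0.2656 lbf = 0.000265600 kip.
7.51986e-5 + 0.000265600 ≈ 0.0003408 kip.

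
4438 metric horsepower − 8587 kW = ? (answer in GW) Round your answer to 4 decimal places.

4438 PS = 0.00326414 GW and 8587 kW = 0.00858700 GW.
0.00326414 − 0.00858700 ≈ -0.0053 GW.

-0.0053 GW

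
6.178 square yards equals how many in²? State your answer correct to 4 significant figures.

8007 square inches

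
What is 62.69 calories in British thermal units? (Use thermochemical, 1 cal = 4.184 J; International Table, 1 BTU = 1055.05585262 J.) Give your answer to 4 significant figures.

1 cal = 0.00396567 British thermal units.
So 62.69 × 0.00396567 ≈ 0.2486 BTU.

0.2486 BTU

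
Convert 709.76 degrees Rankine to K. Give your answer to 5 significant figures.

°R = K × 9/5.
Applying the formula gives 394.31 K.

394.31 kelvins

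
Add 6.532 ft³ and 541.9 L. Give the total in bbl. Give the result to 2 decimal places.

4.57 bbl

6.532 ft³ = 1.16340 bbl and 541.9 L = 3.40845 bbl.
1.16340 + 3.40845 ≈ 4.57 bbl.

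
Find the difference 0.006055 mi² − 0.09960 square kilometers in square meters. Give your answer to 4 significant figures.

0.006055 mi² = 15682.4 m² and 0.09960 km² = 99600.0 m².
15682.4 − 99600.0 ≈ -83920 m².

-83920 square meters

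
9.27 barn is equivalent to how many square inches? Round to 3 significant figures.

1 barn = 1.55000e-25 in².
Then 9.27 × 1.55000e-25 ≈ 1.44e-24 in².

1.44e-24 square inches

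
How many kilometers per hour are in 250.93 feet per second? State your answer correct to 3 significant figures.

275 kilometers per hour

1 ft/s = 1.09728 kilometers per hour.
So 250.93 × 1.09728 ≈ 275 km/h.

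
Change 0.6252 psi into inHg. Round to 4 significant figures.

1 psi = 2.03602 inches of mercury.
So 0.6252 × 2.03602 ≈ 1.273 inHg.

1.273 inHg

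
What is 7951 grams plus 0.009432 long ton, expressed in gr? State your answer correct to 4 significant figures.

7951 g = 122703 gr and 0.009432 long ton = 147894 gr.
122703 + 147894 ≈ 270600 gr.

270600 grains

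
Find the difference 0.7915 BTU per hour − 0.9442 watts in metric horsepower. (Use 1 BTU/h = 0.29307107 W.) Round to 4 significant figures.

-0.0009684 PS

0.7915 BTU/h = 0.000315386 PS and 0.9442 W = 0.00128375 PS.
0.000315386 − 0.00128375 ≈ -0.0009684 PS.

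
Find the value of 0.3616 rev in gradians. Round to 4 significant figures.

144.6 gradians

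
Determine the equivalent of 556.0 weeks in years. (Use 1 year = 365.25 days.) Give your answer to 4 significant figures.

10.66 yr

1 wk = 0.0191650 years.
So 556.0 × 0.0191650 ≈ 10.66 yr.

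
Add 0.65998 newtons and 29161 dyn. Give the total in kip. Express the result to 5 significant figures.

0.65998 N = 0.000148369 kip and 29161 dyn = 6.55565 × 10^-5 kip.
0.000148369 + 6.55565 × 10^-5 ≈ 0.00021393 kip.

0.00021393 kips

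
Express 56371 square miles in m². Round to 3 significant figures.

1.46 × 10^11 m²

1 mi² = 2.58999 × 10^6 square meters.
56371 × 2.58999 × 10^6 ≈ 1.46 × 10^11 m².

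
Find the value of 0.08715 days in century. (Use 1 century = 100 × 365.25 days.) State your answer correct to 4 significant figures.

2.386e-6 centuries

1 d = 2.73785e-5 century.
Then 0.08715 × 2.73785e-5 ≈ 2.386e-6 century.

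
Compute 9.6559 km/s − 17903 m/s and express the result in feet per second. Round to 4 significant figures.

-27060 ft/s

9.6559 km/s = 31679.5 ft/s and 17903 m/s = 58736.9 ft/s.
31679.5 − 58736.9 ≈ -27060 ft/s.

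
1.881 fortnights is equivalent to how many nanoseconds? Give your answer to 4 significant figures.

1 fortnight = 1.20960 × 10^15 ns.
Then 1.881 × 1.20960 × 10^15 ≈ 2.275 × 10^15 ns.

2.275 × 10^15 ns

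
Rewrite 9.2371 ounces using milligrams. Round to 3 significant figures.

262000 mg

1 ounce = 28349.5 mg.
So 9.2371 × 28349.5 ≈ 262000 mg.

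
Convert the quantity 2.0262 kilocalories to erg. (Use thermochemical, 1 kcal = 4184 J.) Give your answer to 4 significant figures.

1 kcal = 4.18400 × 10^10 erg.
2.0262 × 4.18400 × 10^10 ≈ 8.478 × 10^10 erg.

8.478 × 10^10 erg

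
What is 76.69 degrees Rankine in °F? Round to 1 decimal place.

-383.0 °F

°R = °F + 459.67.
Applying the formula gives -383.0 °F.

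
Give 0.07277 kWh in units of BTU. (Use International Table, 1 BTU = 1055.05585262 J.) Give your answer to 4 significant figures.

248.3 BTU

1 kWh = 3412.14 BTU.
0.07277 × 3412.14 ≈ 248.3 BTU.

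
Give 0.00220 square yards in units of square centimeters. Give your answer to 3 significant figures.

1 yd² = 8361.27 cm².
0.00220 × 8361.27 ≈ 18.4 cm².

18.4 cm²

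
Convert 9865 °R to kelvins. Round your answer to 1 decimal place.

5480.6 kelvins

°R = K × 9/5.
Applying the formula gives 5480.6 K.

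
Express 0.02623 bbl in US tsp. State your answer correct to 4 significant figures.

1 oil barrel = 32256.0 US teaspoons.
Then 0.02623 × 32256.0 ≈ 846.1 US tsp.

846.1 US tsp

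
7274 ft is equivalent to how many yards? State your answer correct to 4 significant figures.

1 foot = 0.333333 yd.
Thus 7274 × 0.333333 ≈ 2425 yd.

2425 yards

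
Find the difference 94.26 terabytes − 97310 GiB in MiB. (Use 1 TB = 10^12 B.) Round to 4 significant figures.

94.26 TB = 8.98933e+7 MiB and 97310 GiB = 9.96454e+7 MiB.
8.98933e+7 − 9.96454e+7 ≈ -9.752e+6 MiB.

-9.752e+6 mebibytes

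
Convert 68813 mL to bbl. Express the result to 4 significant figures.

0.4328 bbl

1 mL = 6.28981 × 10^-6 oil barrels.
Then 68813 × 6.28981 × 10^-6 ≈ 0.4328 bbl.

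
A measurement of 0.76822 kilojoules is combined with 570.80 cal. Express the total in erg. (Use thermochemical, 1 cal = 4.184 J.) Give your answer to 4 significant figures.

3.156e+10 ergs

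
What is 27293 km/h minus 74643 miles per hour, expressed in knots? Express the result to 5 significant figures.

-50126 kn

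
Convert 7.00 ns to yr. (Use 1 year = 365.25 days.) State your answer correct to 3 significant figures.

1 ns = 3.16881e-17 yr.
7.00 × 3.16881e-17 ≈ 2.22e-16 yr.

2.22e-16 yr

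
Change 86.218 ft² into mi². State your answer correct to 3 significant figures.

1 ft² = 3.58701e-8 mi².
86.218 × 3.58701e-8 ≈ 3.09e-6 mi².

3.09e-6 mi²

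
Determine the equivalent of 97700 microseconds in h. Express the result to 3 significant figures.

1 microsecond = 2.77778 × 10^-10 h.
So 97700 × 2.77778 × 10^-10 ≈ 2.71 × 10^-5 h.

2.71 × 10^-5 h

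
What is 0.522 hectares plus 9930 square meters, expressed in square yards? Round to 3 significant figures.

0.522 ha = 6243.07 yd² and 9930 m² = 11876.2 yd².
6243.07 + 11876.2 ≈ 18100 yd².

18100 yd²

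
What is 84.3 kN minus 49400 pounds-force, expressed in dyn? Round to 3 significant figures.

-1.35 × 10^10 dynes

84.3 kN = 8.43000 × 10^9 dyn and 49400 lbf = 2.19742 × 10^10 dyn.
8.43000 × 10^9 − 2.19742 × 10^10 ≈ -1.35 × 10^10 dyn.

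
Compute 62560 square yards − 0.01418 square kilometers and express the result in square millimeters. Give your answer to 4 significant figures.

3.813 × 10^10 square millimeters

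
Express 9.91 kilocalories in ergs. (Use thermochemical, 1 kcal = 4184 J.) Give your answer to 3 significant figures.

4.15 × 10^11 erg

1 kilocalorie = 4.18400 × 10^10 ergs.
Thus 9.91 × 4.18400 × 10^10 ≈ 4.15 × 10^11 erg.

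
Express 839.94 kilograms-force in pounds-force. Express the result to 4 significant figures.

1 kilogram-force = 2.20462 lbf.
Then 839.94 × 2.20462 ≈ 1852 lbf.

1852 pounds-force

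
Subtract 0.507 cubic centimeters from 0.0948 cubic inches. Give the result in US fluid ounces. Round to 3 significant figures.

0.0948 in³ = 0.0525299 US fl oz and 0.507 cm³ = 0.0171437 US fl oz.
0.0525299 − 0.0171437 ≈ 0.0354 US fl oz.

0.0354 US fl oz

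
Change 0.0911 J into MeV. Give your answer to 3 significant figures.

5.69e+11 MeV

1 J = 6.24151e+12 MeV.
So 0.0911 × 6.24151e+12 ≈ 5.69e+11 MeV.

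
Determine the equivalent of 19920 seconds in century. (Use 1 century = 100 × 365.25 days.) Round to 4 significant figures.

6.312 × 10^-6 century

1 second = 3.16881 × 10^-10 century.
Then 19920 × 3.16881 × 10^-10 ≈ 6.312 × 10^-6 century.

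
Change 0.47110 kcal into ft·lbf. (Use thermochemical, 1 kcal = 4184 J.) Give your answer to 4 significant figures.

1 kilocalorie = 3085.96 ft·lbf.
Thus 0.47110 × 3085.96 ≈ 1454 ft·lbf.

1454 ft·lbf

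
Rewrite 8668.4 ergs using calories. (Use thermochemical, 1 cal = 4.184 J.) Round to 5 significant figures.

1 erg = 2.39006 × 10^-8 cal.
Thus 8668.4 × 2.39006 × 10^-8 ≈ 0.00020718 cal.

0.00020718 cal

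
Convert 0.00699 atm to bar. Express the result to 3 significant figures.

1 atm = 1.01325 bar.
0.00699 × 1.01325 ≈ 0.00708 bar.

0.00708 bar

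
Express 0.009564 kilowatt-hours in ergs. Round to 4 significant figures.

3.443e+11 ergs

1 kWh = 3.60000e+13 erg.
Then 0.009564 × 3.60000e+13 ≈ 3.443e+11 erg.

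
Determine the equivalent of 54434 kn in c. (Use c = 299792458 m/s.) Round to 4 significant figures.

9.341 × 10^-5 c

1 kn = 1.71600 × 10^-9 c.
So 54434 × 1.71600 × 10^-9 ≈ 9.341 × 10^-5 c.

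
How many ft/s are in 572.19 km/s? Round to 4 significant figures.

1 km/s = 3280.84 feet per second.
572.19 × 3280.84 ≈ 1.877e+6 ft/s.

1.877e+6 ft/s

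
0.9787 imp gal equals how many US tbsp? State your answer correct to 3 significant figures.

301 US tablespoons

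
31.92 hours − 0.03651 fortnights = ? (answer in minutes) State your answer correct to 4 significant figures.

1179 minutes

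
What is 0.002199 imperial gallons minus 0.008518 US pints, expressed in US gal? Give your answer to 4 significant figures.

0.002199 imp gal = 0.00264089 US gal and 0.008518 US pt = 0.00106475 US gal.
0.00264089 − 0.00106475 ≈ 0.001576 US gal.

0.001576 US gallons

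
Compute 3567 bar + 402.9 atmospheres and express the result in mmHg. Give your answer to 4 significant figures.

2.982e+6 millimeters of mercury

3567 bar = 2.67547e+6 mmHg and 402.9 atm = 306204 mmHg.
2.67547e+6 + 306204 ≈ 2.982e+6 mmHg.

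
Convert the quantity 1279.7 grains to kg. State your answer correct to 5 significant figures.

0.082923 kilograms

1 grain = 6.47989 × 10^-5 kg.
Then 1279.7 × 6.47989 × 10^-5 ≈ 0.082923 kg.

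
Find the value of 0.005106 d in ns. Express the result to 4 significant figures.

4.412 × 10^11 ns

1 d = 8.64000 × 10^13 nanoseconds.
So 0.005106 × 8.64000 × 10^13 ≈ 4.412 × 10^11 ns.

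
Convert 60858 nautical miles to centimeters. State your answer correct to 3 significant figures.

1.13 × 10^10 centimeters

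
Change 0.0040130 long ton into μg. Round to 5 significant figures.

4.0774e+9 μg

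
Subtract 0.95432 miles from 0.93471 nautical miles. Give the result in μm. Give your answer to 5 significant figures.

0.93471 nmi = 1.73108 × 10^9 μm and 0.95432 mi = 1.53583 × 10^9 μm.
1.73108 × 10^9 − 1.53583 × 10^9 ≈ 1.9525 × 10^8 μm.

1.9525 × 10^8 micrometers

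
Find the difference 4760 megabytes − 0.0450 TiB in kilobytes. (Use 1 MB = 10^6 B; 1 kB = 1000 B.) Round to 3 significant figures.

-4.47 × 10^7 kilobytes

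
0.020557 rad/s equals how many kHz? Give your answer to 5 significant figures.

3.2717e-6 kilohertz

1 rad/s = 0.000159155 kilohertz.
0.020557 × 0.000159155 ≈ 3.2717e-6 kHz.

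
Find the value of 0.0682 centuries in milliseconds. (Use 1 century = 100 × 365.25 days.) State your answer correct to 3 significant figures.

2.15e+11 ms

1 century = 3.15576e+12 milliseconds.
Then 0.0682 × 3.15576e+12 ≈ 2.15e+11 ms.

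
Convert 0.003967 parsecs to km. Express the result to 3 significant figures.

1 parsec = 3.08568e+13 km.
So 0.003967 × 3.08568e+13 ≈ 1.22e+11 km.

1.22e+11 km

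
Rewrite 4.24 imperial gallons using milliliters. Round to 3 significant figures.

1 imperial gallon = 4546.09 milliliters.
So 4.24 × 4546.09 ≈ 19300 mL.

19300 milliliters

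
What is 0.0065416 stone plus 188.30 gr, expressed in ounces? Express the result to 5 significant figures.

1.8957 oz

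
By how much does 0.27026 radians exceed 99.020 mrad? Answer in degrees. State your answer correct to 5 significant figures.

9.8113 degrees

0.27026 rad = 15.48476 ° and 99.020 mrad = 5.673428 °.
15.48476 − 5.673428 ≈ 9.8113 °.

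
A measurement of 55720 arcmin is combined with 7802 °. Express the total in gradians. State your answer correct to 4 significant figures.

55720 arcmin = 1031.85 grad and 7802 ° = 8668.89 grad.
1031.85 + 8668.89 ≈ 9701 grad.

9701 gradians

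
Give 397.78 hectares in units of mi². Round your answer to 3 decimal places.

1 hectare = 0.00386102 square miles.
So 397.78 × 0.00386102 ≈ 1.536 mi².

1.536 mi²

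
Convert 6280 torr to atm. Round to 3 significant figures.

8.26 atmospheres

1 torr = 0.00131579 atm.
So 6280 × 0.00131579 ≈ 8.26 atm.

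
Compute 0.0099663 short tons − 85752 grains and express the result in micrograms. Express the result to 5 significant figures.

0.0099663 short ton = 9.04128e+9 μg and 85752 gr = 5.55664e+9 μg.
9.04128e+9 − 5.55664e+9 ≈ 3.4846e+9 μg.

3.4846e+9 μg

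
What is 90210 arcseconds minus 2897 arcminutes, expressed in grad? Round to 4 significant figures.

-25.81 grad

90210 arcsec = 27.8426 grad and 2897 arcmin = 53.6481 grad.
27.8426 − 53.6481 ≈ -25.81 grad.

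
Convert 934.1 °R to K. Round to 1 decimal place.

°R = K × 9/5.
Applying the formula gives 518.9 K.

518.9 kelvins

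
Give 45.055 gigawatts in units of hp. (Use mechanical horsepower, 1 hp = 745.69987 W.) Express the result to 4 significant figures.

6.042 × 10^7 hp

1 gigawatt = 1.34102 × 10^6 hp.
So 45.055 × 1.34102 × 10^6 ≈ 6.042 × 10^7 hp.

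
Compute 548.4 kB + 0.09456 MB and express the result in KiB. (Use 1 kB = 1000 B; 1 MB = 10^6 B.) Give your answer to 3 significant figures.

548.4 kB = 535.5469 KiB and 0.09456 MB = 92.34375 KiB.
535.5469 + 92.34375 ≈ 628 KiB.

628 KiB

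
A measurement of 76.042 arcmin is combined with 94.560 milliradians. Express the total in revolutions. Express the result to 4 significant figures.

76.042 arcmin = 0.00352046 rev and 94.560 mrad = 0.0150497 rev.
0.00352046 + 0.0150497 ≈ 0.01857 rev.

0.01857 rev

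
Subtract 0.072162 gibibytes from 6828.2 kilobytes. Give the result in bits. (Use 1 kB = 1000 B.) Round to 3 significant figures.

-5.65 × 10^8 bit

6828.2 kB = 5.46256 × 10^7 bit and 0.072162 GiB = 6.19867 × 10^8 bit.
5.46256 × 10^7 − 6.19867 × 10^8 ≈ -5.65 × 10^8 bit.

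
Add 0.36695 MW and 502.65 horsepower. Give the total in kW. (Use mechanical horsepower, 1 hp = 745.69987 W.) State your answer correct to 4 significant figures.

741.8 kilowatts

0.36695 MW = 366.950 kW and 502.65 hp = 374.826 kW.
366.950 + 374.826 ≈ 741.8 kW.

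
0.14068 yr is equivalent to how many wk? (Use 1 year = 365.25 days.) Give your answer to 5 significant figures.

7.3405 weeks

1 yr = 52.1786 wk.
So 0.14068 × 52.1786 ≈ 7.3405 wk.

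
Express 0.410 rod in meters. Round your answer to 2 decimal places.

2.06 m

1 rod = 5.02920 m.
Thus 0.410 × 5.02920 ≈ 2.06 m.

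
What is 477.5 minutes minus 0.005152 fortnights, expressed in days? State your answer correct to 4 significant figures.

477.5 min = 0.331597 d and 0.005152 fortnight = 0.0721280 d.
0.331597 − 0.0721280 ≈ 0.2595 d.

0.2595 d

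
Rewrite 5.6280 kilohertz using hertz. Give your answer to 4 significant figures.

5628 Hz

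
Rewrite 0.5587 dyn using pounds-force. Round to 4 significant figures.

1.256 × 10^-6 lbf

1 dyne = 2.24809 × 10^-6 pounds-force.
0.5587 × 2.24809 × 10^-6 ≈ 1.256 × 10^-6 lbf.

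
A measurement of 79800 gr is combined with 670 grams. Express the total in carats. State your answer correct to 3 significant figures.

79800 gr = 25854.8 ct and 670 g = 3350.00 ct.
25854.8 + 3350.00 ≈ 29200 ct.

29200 ct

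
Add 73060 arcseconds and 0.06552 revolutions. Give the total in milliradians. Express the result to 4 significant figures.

765.9 mrad

73060 arcsec = 354.205 mrad and 0.06552 rev = 411.674 mrad.
354.205 + 411.674 ≈ 765.9 mrad.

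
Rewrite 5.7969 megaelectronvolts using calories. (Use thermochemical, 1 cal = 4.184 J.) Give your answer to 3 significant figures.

2.22e-13 cal

1 MeV = 3.82929e-14 cal.
5.7969 × 3.82929e-14 ≈ 2.22e-13 cal.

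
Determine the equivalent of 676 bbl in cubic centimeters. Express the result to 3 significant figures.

1 bbl = 158987 cubic centimeters.
Then 676 × 158987 ≈ 1.07e+8 cm³.

1.07e+8 cm³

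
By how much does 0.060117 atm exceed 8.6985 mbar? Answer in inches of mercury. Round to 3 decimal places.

1.542 inches of mercury

0.060117 atm = 1.79878 inHg and 8.6985 mbar = 0.256867 inHg.
1.79878 − 0.256867 ≈ 1.542 inHg.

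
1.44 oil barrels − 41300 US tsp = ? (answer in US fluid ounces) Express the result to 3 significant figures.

1.44 bbl = 7741.44 US fl oz and 41300 US tsp = 6883.33 US fl oz.
7741.44 − 6883.33 ≈ 858 US fl oz.

858 US fluid ounces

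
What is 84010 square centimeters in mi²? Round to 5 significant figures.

1 square centimeter = 3.86102 × 10^-11 square miles.
So 84010 × 3.86102 × 10^-11 ≈ 3.2436 × 10^-6 mi².

3.2436 × 10^-6 square miles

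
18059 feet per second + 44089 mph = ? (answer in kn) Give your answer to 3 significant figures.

49000 knots

18059 ft/s = 10699.7 kn and 44089 mph = 38312.3 kn.
10699.7 + 38312.3 ≈ 49000 kn.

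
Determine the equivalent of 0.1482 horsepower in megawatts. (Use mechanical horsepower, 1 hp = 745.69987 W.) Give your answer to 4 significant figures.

1 horsepower = 0.000745700 MW.
Thus 0.1482 × 0.000745700 ≈ 0.0001105 MW.

0.0001105 MW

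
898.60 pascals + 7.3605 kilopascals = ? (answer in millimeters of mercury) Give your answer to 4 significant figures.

898.60 Pa = 6.74005 mmHg and 7.3605 kPa = 55.2083 mmHg.
6.74005 + 55.2083 ≈ 61.95 mmHg.

61.95 mmHg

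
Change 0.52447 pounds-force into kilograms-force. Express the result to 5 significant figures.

1 lbf = 0.453592 kgf.
Thus 0.52447 × 0.453592 ≈ 0.23790 kgf.

0.23790 kilograms-force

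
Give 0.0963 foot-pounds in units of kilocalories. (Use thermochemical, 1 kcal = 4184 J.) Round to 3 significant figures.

3.12 × 10^-5 kcal

1 ft·lbf = 0.000324048 kilocalories.
Thus 0.0963 × 0.000324048 ≈ 3.12 × 10^-5 kcal.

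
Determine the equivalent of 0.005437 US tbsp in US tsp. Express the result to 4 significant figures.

1 US tbsp = 3.00000 US tsp.
0.005437 × 3.00000 ≈ 0.01631 US tsp.

0.01631 US tsp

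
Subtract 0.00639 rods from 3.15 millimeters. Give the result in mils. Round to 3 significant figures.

-1140 mils

3.15 mm = 124.016 mil and 0.00639 rod = 1265.22 mil.
124.016 − 1265.22 ≈ -1140 mil.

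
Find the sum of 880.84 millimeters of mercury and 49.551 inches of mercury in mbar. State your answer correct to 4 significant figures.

880.84 mmHg = 1174.36 mbar and 49.551 inHg = 1677.99 mbar.
1174.36 + 1677.99 ≈ 2852 mbar.

2852 mbar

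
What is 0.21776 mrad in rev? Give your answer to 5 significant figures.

1 mrad = 0.000159155 rev.
Thus 0.21776 × 0.000159155 ≈ 3.4658e-5 rev.

3.4658e-5 rev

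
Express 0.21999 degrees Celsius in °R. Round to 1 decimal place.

492.1 degrees Rankine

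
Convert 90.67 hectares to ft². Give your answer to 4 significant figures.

1 hectare = 107639 ft².
Thus 90.67 × 107639 ≈ 9.760e+6 ft².

9.760e+6 ft²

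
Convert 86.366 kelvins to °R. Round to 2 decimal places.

155.46 degrees Rankine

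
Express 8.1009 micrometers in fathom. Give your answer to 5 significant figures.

1 μm = 5.46807e-7 fathom.
8.1009 × 5.46807e-7 ≈ 4.4296e-6 fathom.

4.4296e-6 fathoms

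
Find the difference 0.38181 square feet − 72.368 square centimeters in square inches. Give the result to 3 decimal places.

43.764 in²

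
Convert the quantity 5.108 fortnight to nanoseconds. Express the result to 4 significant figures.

1 fortnight = 1.20960 × 10^15 nanoseconds.
Then 5.108 × 1.20960 × 10^15 ≈ 6.179 × 10^15 ns.

6.179 × 10^15 ns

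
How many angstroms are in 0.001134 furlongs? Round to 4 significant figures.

2.281e+9 Å

1 furlong = 2.01168e+12 angstroms.
So 0.001134 × 2.01168e+12 ≈ 2.281e+9 Å.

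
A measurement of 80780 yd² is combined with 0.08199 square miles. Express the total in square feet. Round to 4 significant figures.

3.013e+6 square feet

80780 yd² = 727020 ft² and 0.08199 mi² = 2.28575e+6 ft².
727020 + 2.28575e+6 ≈ 3.013e+6 ft².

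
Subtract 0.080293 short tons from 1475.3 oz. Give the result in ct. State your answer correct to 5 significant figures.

1475.3 oz = 209120 ct and 0.080293 short ton = 364203 ct.
209120 − 364203 ≈ -155080 ct.

-155080 ct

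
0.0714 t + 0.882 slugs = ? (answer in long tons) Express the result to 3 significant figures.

0.0829 long ton

0.0714 t = 0.0702723 long ton and 0.882 slug = 0.0126685 long ton.
0.0702723 + 0.0126685 ≈ 0.0829 long ton.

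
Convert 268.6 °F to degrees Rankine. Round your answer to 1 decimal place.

728.3 °R

°R = °F + 459.67.
Applying the formula gives 728.3 °R.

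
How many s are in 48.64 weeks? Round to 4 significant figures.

2.942e+7 s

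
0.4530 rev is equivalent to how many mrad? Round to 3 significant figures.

2850 milliradians

1 rev = 6283.19 mrad.
Then 0.4530 × 6283.19 ≈ 2850 mrad.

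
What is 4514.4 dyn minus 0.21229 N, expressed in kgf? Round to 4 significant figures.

-0.01704 kgf

4514.4 dyn = 0.00460341 kgf and 0.21229 N = 0.0216476 kgf.
0.00460341 − 0.0216476 ≈ -0.01704 kgf.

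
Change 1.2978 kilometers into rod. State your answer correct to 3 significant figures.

1 km = 198.839 rods.
Then 1.2978 × 198.839 ≈ 258 rod.

258 rods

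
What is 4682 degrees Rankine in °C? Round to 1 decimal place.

2328.0 °C

°R = (°C + 273.15) × 9/5.
Applying the formula gives 2328.0 °C.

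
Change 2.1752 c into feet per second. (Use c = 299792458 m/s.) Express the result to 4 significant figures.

1 speed of light = 9.83571e+8 feet per second.
So 2.1752 × 9.83571e+8 ≈ 2.139e+9 ft/s.

2.139e+9 feet per second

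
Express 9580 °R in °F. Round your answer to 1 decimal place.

9120.3 °F

°R = °F + 459.67.
Applying the formula gives 9120.3 °F.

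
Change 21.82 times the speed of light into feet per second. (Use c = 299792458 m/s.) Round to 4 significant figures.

1 speed of light = 9.83571e+8 feet per second.
21.82 × 9.83571e+8 ≈ 2.146e+10 ft/s.

2.146e+10 ft/s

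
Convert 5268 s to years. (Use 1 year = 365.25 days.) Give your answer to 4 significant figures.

0.0001669 yr

1 s = 3.16881e-8 yr.
Thus 5268 × 3.16881e-8 ≈ 0.0001669 yr.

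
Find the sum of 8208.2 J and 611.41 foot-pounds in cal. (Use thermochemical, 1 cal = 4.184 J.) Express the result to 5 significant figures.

8208.2 J = 1961.81 cal and 611.41 ft·lbf = 198.126 cal.
1961.81 + 198.126 ≈ 2159.9 cal.

2159.9 calories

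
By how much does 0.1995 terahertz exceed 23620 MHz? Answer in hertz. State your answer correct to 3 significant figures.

0.1995 THz = 1.99500 × 10^11 Hz and 23620 MHz = 2.36200 × 10^10 Hz.
1.99500 × 10^11 − 2.36200 × 10^10 ≈ 1.76 × 10^11 Hz.

1.76 × 10^11 hertz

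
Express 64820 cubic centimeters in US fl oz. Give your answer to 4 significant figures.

1 cubic centimeter = 0.0338140 US fl oz.
So 64820 × 0.0338140 ≈ 2192 US fl oz.

2192 US fl oz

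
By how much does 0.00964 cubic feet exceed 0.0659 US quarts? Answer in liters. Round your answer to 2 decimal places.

0.00964 ft³ = 0.272974 L and 0.0659 US qt = 0.0623647 L.
0.272974 − 0.0623647 ≈ 0.21 L.

0.21 liters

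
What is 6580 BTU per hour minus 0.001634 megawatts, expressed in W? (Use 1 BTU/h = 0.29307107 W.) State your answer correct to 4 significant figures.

294.4 W

6580 BTU/h = 1928.41 W and 0.001634 MW = 1634.00 W.
1928.41 − 1634.00 ≈ 294.4 W.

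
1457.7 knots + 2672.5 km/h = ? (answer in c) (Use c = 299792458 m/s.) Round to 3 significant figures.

4.98e-6 c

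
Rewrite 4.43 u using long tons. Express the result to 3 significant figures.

7.24 × 10^-30 long ton

1 atomic mass unit = 1.63431 × 10^-30 long ton.
Thus 4.43 × 1.63431 × 10^-30 ≈ 7.24 × 10^-30 long ton.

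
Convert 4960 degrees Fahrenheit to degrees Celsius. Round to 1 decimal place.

°C = (°F − 32) × 5/9.
Applying the formula gives 2737.8 °C.

2737.8 °C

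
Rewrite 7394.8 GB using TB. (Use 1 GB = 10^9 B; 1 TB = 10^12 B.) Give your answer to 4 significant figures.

1 gigabyte = 0.00100000 TB.
7394.8 × 0.00100000 ≈ 7.395 TB.

7.395 TB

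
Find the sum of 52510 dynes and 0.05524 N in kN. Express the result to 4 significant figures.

52510 dyn = 0.000525100 kN and 0.05524 N = 5.52400 × 10^-5 kN.
0.000525100 + 5.52400 × 10^-5 ≈ 0.0005803 kN.

0.0005803 kN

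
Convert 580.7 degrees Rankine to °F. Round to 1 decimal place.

121.0 °F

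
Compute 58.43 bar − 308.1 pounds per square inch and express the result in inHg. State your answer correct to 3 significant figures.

58.43 bar = 1725.44 inHg and 308.1 psi = 627.298 inHg.
1725.44 − 627.298 ≈ 1100 inHg.

1100 inHg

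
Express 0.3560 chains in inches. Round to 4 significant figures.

1 chain = 792.000 in.
So 0.3560 × 792.000 ≈ 282.0 in.

282.0 inches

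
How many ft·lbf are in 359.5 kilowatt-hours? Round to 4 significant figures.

9.546 × 10^8 ft·lbf

1 kilowatt-hour = 2.65522 × 10^6 ft·lbf.
Then 359.5 × 2.65522 × 10^6 ≈ 9.546 × 10^8 ft·lbf.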